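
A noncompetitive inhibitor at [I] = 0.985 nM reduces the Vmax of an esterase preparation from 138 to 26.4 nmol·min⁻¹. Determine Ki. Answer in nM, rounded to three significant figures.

0.233 nM

Noncompetitive: Vmax,app = Vmax/α with α = 1 + [I]/Ki.
α = Vmax/Vmax,app = 138/26.4 = 5.227.
Since α = 1 + [I]/Ki, [I]/Ki = 5.227 − 1 = 4.227 and Ki = 0.985/4.227 = 0.233 nM.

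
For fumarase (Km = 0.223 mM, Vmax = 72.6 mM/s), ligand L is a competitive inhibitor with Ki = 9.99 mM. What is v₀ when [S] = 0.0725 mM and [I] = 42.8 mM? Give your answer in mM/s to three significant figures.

4.21 mM/s

With α = 1 + [I]/Ki = 1 + 42.8/9.99 = 5.284, the competitive rate law is v = Vmax[S] / (αKm + [S]).
v = 72.6×0.0725 / (5.284×0.223 + 0.0725) = 5.264/1.251 = 4.21 mM/s.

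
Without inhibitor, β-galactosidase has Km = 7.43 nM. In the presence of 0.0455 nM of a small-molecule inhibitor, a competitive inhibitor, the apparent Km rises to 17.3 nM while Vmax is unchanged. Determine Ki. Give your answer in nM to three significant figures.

Competitive: Km,app = α·Km with α = 1 + [I]/Ki.
α = Km,app/Km = 17.3/7.43 = 2.328.
Ki = [I]/(α − 1) = 0.0455/1.328 = 0.0343 nM.

0.0343 nM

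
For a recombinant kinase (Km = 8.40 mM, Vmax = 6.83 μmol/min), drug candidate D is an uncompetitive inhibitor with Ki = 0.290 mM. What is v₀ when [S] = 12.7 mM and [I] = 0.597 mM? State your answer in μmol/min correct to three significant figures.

1.84 μmol/min

α = 1 + [I]/Ki = 1 + 0.597/0.290 = 3.059.
For an uncompetitive inhibitor, both parameters are divided by α, giving Vmax/α and Km/α: Km,app = 2.75 mM, Vmax,app = 2.23 μmol/min.
v = Vmax,app·[S]/(Km,app + [S]) = 2.23 × 12.7/(2.75 + 12.7) = 1.84 μmol/min.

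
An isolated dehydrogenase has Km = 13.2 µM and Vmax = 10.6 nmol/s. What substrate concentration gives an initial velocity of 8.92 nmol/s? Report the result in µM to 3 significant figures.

70.1 µM

Rearranging v = Vmax[S]/(Km+[S]) gives [S] = Km·v/(Vmax − v).
[S] = 13.2 × 8.92 / (10.6 − 8.92) = 117.7/1.680 = 70.1 µM.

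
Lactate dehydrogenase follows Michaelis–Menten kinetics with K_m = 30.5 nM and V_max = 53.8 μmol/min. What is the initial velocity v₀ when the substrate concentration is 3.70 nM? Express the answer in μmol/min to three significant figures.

5.82 μmol/min

[S]/(Km+[S]) = 3.70/34.20 = 0.1082, the fractional saturation.
v = 0.1082 × Vmax = 0.1082 × 53.8 = 5.82 μmol/min.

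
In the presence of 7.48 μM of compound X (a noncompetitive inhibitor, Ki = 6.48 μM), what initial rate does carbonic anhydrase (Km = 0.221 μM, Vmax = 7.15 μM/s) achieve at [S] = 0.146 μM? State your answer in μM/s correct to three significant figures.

α = 1 + [I]/Ki = 1 + 7.48/6.48 = 2.154.
For a noncompetitive inhibitor, Vmax is reduced to Vmax/α while Km is unchanged: Km,app = 0.221 μM, Vmax,app = 3.32 μM/s.
v = Vmax,app·[S]/(Km,app + [S]) = 3.32 × 0.146/(0.221 + 0.146) = 1.32 μM/s.

1.32 μM/s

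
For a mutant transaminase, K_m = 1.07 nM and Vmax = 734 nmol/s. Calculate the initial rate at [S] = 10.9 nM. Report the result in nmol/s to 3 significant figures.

668 nmol/s

[S]/(Km+[S]) = 10.9/11.97 = 0.9106, the fractional saturation.
v = 0.9106 × Vmax = 0.9106 × 734 = 668 nmol/s.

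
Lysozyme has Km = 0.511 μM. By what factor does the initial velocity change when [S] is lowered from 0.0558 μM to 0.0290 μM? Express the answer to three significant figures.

Since Vmax cancels, v₂/v₁ = [S]₂(Km+[S]₁) / [S]₁(Km+[S]₂).
= 0.0290×(0.511+0.0558) / (0.0558×(0.511+0.0290)) = 0.01644/0.03013 = 0.546.

0.546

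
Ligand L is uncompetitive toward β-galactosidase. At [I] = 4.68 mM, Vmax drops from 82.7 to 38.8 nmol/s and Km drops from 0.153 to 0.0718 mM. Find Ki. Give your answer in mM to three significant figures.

4.14 mM

Uncompetitive: Vmax,app = Vmax/α (and Km,app = Km/α) with α = 1 + [I]/Ki.
α = Vmax/Vmax,app = 82.7/38.8 = 2.131.
Since α = 1 + [I]/Ki, [I]/Ki = 2.131 − 1 = 1.131 and Ki = 4.68/1.131 = 4.14 mM.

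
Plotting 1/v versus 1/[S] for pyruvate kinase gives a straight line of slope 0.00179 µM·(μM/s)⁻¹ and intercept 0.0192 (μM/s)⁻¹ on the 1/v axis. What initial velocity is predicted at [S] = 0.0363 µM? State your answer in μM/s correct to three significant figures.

14.6 μM/s

The y-intercept is 1/Vmax, so Vmax = 1/0.0192 = 52.1 μM/s.
The slope is Km/Vmax, so Km = 0.00179 × 52.1 = 0.0932 µM.
Then v = 52.1 × 0.0363/(0.0932 + 0.0363) = 14.6 μM/s.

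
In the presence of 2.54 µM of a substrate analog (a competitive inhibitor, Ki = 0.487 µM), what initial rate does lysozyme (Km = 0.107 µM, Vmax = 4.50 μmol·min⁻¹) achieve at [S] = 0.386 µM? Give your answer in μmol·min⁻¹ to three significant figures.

1.65 μmol·min⁻¹

With α = 1 + [I]/Ki = 1 + 2.54/0.487 = 6.216, the competitive rate law is v = Vmax[S] / (αKm + [S]).
v = 4.50×0.386 / (6.216×0.107 + 0.386) = 1.737/1.051 = 1.65 μmol·min⁻¹.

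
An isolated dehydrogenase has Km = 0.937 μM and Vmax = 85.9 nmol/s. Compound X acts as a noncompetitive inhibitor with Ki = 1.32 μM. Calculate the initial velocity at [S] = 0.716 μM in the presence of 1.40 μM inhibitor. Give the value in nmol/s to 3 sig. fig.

18.1 nmol/s

With α = 1 + [I]/Ki = 1 + 1.40/1.32 = 2.061, the noncompetitive rate law is v = (Vmax/α)·[S] / (Km + [S]).
v = (85.9/2.061)×0.716 / (0.937 + 0.716) = 29.85/1.653 = 18.1 nmol/s.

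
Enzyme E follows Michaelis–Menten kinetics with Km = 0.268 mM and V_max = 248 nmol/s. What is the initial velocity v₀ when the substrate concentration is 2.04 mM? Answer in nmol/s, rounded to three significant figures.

219 nmol/s

[S]/(Km+[S]) = 2.04/2.308 = 0.8839, the fractional saturation.
v = 0.8839 × Vmax = 0.8839 × 248 = 219 nmol/s.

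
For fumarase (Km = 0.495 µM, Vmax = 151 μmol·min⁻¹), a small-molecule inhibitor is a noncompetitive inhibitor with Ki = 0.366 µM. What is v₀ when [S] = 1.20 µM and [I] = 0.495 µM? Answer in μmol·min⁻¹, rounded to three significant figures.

45.4 μmol·min⁻¹

α = 1 + [I]/Ki = 1 + 0.495/0.366 = 2.352.
For a noncompetitive inhibitor, Vmax is reduced to Vmax/α while Km is unchanged: Km,app = 0.495 µM, Vmax,app = 64.2 μmol·min⁻¹.
v = Vmax,app·[S]/(Km,app + [S]) = 64.2 × 1.20/(0.495 + 1.20) = 45.4 μmol·min⁻¹.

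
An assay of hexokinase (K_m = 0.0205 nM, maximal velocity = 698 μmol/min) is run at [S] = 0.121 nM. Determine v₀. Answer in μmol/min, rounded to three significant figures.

597 μmol/min

[S]/(Km+[S]) = 0.121/0.1415 = 0.8551, the fractional saturation.
v = 0.8551 × Vmax = 0.8551 × 698 = 597 μmol/min.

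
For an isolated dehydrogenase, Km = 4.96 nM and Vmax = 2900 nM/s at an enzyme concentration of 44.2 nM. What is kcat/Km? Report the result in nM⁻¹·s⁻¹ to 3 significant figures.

kcat = Vmax/[E]total = 2900/44.2 = 65.6 s⁻¹.
kcat/Km = 65.6/4.96 = 13.2 nM⁻¹·s⁻¹.

13.2 nM⁻¹·s⁻¹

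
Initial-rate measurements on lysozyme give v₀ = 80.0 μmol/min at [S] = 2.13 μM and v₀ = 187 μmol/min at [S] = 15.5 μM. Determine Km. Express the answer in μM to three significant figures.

4.20 μM

From v = Vmax[S]/(Km+[S]), each point gives Vmax = v(Km+[S])/[S].
Equating: 80.0(Km+2.13)/2.13 = 187(Km+15.5)/15.5.
37.56·Km + 80.0 = 12.06·Km + 187, so (37.56 − 12.06)·Km = 187 − 80.0.
Km = 107.0/25.49 = 4.20 μM; then Vmax = 80.0(4.20+2.13)/2.13 = 238 μmol/min.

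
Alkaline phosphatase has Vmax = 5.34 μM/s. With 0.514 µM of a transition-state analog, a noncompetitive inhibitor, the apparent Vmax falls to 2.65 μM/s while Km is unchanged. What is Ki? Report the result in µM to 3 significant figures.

Noncompetitive: Vmax,app = Vmax/α with α = 1 + [I]/Ki.
α = Vmax/Vmax,app = 5.34/2.65 = 2.015.
Since α = 1 + [I]/Ki, [I]/Ki = 2.015 − 1 = 1.015 and Ki = 0.514/1.015 = 0.506 µM.

0.506 µM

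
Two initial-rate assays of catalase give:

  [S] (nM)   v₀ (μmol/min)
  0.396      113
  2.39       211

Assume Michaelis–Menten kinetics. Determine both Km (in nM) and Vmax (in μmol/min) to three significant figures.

Km = 0.497 nM; Vmax = 255 μmol/min

From v = Vmax[S]/(Km+[S]), each point gives Vmax = v(Km+[S])/[S].
Equating: 113(Km+0.396)/0.396 = 211(Km+2.39)/2.39.
285.4·Km + 113 = 88.28·Km + 211, so (285.4 − 88.28)·Km = 211 − 113.
Km = 98.00/197.1 = 0.497 nM; then Vmax = 113(0.497+0.396)/0.396 = 255 μmol/min.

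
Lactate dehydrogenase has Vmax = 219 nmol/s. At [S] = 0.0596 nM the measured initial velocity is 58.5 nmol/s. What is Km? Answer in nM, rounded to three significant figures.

0.164 nM

From v = Vmax[S]/(Km+[S]), Km = [S](Vmax − v)/v.
Km = 0.0596 × (219 − 58.5) / 58.5 = 9.566/58.5 = 0.164 nM.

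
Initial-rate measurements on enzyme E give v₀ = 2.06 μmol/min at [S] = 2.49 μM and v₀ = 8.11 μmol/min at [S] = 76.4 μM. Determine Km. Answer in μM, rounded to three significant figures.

From v = Vmax[S]/(Km+[S]), each point gives Vmax = v(Km+[S])/[S].
Equating: 2.06(Km+2.49)/2.49 = 8.11(Km+76.4)/76.4.
0.8273·Km + 2.06 = 0.1062·Km + 8.11, so (0.8273 − 0.1062)·Km = 8.11 − 2.06.
Km = 6.050/0.7212 = 8.39 μM; then Vmax = 2.06(8.39+2.49)/2.49 = 9.00 μmol/min.

8.39 μM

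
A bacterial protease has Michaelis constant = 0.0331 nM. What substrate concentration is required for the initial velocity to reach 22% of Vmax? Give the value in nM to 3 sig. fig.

0.00934 nM

v/Vmax = [S]/(Km+[S]) = 0.22, so [S] = Km·0.22/(1 − 0.22) = 0.0331 × 0.2821.
[S] = 0.00934 nM.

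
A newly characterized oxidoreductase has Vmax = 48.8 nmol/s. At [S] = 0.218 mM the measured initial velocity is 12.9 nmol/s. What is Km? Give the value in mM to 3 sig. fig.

0.607 mM

v/Vmax = 12.9/48.8 = 0.2643 = [S]/(Km+[S]).
So Km + [S] = [S]/0.2643 = 0.8247 mM, giving Km = 0.8247 − 0.218 = 0.607 mM.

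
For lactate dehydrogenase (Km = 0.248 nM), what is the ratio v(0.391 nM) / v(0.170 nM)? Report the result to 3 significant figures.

The fractional saturations are [S]/(Km+[S]) = 0.170/0.4180 = 0.4067 and 0.391/0.6390 = 0.6119.
v₂/v₁ is just their ratio: 0.6119/0.4067 = 1.50.

1.50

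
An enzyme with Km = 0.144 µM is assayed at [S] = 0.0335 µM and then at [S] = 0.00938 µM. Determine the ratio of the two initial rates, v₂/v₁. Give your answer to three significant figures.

0.324

The fractional saturations are [S]/(Km+[S]) = 0.0335/0.1775 = 0.1887 and 0.00938/0.1534 = 0.06116.
v₂/v₁ is just their ratio: 0.06116/0.1887 = 0.324.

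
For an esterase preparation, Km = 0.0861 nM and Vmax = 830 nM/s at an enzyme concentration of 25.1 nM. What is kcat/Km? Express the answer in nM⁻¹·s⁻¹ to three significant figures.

kcat = Vmax/[E]total = 830/25.1 = 33.1 s⁻¹.
kcat/Km = 33.1/0.0861 = 384 nM⁻¹·s⁻¹.

384 nM⁻¹·s⁻¹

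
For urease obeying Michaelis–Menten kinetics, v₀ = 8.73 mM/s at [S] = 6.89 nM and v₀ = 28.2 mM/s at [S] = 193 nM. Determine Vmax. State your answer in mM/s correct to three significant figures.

In reciprocal form, 1/v = (Km/Vmax)·(1/[S]) + 1/Vmax. The two points give (1/[S], 1/v) = (0.1451, 0.1145) and (0.005181, 0.03546).
Slope = (0.1145 − 0.03546)/(0.1451 − 0.005181) = 0.5651; intercept = 0.1145 − 0.5651×0.1451 = 0.03253.
Vmax = 1/intercept = 30.7 mM/s; Km = slope × Vmax = 0.5651 × 30.7 = 17.4 nM.

30.7 mM/s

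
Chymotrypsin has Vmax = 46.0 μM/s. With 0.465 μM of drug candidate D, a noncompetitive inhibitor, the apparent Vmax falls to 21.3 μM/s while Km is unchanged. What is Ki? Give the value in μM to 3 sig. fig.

Noncompetitive: Vmax,app = Vmax/α with α = 1 + [I]/Ki.
α = Vmax/Vmax,app = 46.0/21.3 = 2.160.
Since α = 1 + [I]/Ki, [I]/Ki = 2.160 − 1 = 1.160 and Ki = 0.465/1.160 = 0.401 μM.

0.401 μM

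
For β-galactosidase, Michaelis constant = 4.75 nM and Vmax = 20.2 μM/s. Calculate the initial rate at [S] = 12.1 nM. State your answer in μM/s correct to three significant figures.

14.5 μM/s

[S]/(Km+[S]) = 12.1/16.85 = 0.7181, the fractional saturation.
v = 0.7181 × Vmax = 0.7181 × 20.2 = 14.5 μM/s.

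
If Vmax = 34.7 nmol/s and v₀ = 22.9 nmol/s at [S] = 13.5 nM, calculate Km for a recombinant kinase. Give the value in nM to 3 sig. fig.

v/Vmax = 22.9/34.7 = 0.6599 = [S]/(Km+[S]).
So Km + [S] = [S]/0.6599 = 20.46 nM, giving Km = 20.46 − 13.5 = 6.96 nM.

6.96 nM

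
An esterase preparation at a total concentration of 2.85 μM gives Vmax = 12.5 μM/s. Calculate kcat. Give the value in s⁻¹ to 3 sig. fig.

4.39 s⁻¹

kcat = Vmax/[E]total = 12.5 μM/s / 2.85 μM = 4.39 s⁻¹.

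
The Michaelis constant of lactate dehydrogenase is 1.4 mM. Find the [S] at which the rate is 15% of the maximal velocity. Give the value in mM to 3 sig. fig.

0.247 mM

v/Vmax = [S]/(Km+[S]) = 0.15, so [S] = Km·0.15/(1 − 0.15) = 1.4 × 0.1765.
[S] = 0.247 mM.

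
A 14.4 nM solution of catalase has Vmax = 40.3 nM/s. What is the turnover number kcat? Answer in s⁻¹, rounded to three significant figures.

kcat = Vmax/[E]total = 40.3 nM/s / 14.4 nM = 2.80 s⁻¹.

2.80 s⁻¹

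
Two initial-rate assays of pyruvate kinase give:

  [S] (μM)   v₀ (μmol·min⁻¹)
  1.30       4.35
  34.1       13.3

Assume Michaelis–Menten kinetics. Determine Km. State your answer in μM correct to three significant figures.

3.03 μM

In reciprocal form, 1/v = (Km/Vmax)·(1/[S]) + 1/Vmax. The two points give (1/[S], 1/v) = (0.7692, 0.2299) and (0.02933, 0.07519).
Slope = (0.2299 − 0.07519)/(0.7692 − 0.02933) = 0.2091; intercept = 0.2299 − 0.2091×0.7692 = 0.06906.
Vmax = 1/intercept = 14.5 μmol·min⁻¹; Km = slope × Vmax = 0.2091 × 14.5 = 3.03 μM.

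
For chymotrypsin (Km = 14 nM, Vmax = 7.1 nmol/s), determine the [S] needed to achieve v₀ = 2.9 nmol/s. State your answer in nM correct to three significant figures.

Rearranging v = Vmax[S]/(Km+[S]) gives [S] = Km·v/(Vmax − v).
[S] = 14 × 2.9 / (7.1 − 2.9) = 40.60/4.200 = 9.67 nM.

9.67 nM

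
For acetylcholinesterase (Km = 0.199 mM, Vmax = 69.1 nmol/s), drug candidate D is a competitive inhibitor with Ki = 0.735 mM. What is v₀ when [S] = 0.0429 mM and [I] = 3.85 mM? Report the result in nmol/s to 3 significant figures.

α = 1 + [I]/Ki = 1 + 3.85/0.735 = 6.238.
For a competitive inhibitor, Vmax is unchanged and the apparent Km becomes α·Km: Km,app = 1.24 mM, Vmax,app = 69.1 nmol/s.
v = Vmax,app·[S]/(Km,app + [S]) = 69.1 × 0.0429/(1.24 + 0.0429) = 2.31 nmol/s.

2.31 nmol/s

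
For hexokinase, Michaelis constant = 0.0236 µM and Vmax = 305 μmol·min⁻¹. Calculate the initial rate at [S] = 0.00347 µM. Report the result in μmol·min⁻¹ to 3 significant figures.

v = Vmax·[S]/(Km + [S]) = 305 × 0.00347 / (0.0236 + 0.00347)
  = 1.058 / 0.02707 = 39.1 μmol·min⁻¹.

39.1 μmol·min⁻¹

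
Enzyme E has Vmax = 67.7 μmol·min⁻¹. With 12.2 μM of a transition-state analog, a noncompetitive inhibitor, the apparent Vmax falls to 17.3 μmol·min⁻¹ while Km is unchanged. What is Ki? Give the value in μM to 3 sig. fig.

4.19 μM

Noncompetitive: Vmax,app = Vmax/α with α = 1 + [I]/Ki.
α = Vmax/Vmax,app = 67.7/17.3 = 3.913.
Ki = [I]/(α − 1) = 12.2/2.913 = 4.19 μM.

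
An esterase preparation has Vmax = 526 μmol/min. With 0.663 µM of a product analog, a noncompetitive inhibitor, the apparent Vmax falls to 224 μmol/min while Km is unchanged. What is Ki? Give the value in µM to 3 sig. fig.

Noncompetitive: Vmax,app = Vmax/α with α = 1 + [I]/Ki.
α = Vmax/Vmax,app = 526/224 = 2.348.
Ki = [I]/(α − 1) = 0.663/1.348 = 0.492 µM.

0.492 µM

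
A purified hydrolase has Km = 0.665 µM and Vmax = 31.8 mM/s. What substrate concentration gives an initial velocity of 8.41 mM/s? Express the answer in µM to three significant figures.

0.239 µM

The required fractional saturation is v/Vmax = 8.41/31.8 = 0.2645.
Then [S]/(Km+[S]) = 0.2645 ⇒ [S] = 0.665 × 0.2645/(1 − 0.2645) = 0.239 µM.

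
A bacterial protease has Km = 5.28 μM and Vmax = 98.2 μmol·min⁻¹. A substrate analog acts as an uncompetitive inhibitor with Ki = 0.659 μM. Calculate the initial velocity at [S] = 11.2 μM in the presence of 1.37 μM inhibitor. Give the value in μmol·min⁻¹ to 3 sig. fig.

27.7 μmol·min⁻¹

With α = 1 + [I]/Ki = 1 + 1.37/0.659 = 3.079, the uncompetitive rate law is v = (Vmax/α)·[S] / (Km/α + [S]).
v = (98.2/3.079)×11.2 / (5.28/3.079 + 11.2) = 357.2/12.91 = 27.7 μmol·min⁻¹.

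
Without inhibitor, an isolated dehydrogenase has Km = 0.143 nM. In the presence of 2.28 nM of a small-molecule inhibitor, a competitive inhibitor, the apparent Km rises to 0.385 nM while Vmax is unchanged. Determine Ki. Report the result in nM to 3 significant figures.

1.35 nM

Competitive: Km,app = α·Km with α = 1 + [I]/Ki.
α = Km,app/Km = 0.385/0.143 = 2.692.
Ki = [I]/(α − 1) = 2.28/1.692 = 1.35 nM.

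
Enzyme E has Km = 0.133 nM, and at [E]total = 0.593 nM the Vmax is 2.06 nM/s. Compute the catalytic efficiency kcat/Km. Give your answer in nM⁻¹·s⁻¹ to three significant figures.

26.1 nM⁻¹·s⁻¹

kcat = Vmax/[E]total = 2.06/0.593 = 3.47 s⁻¹.
kcat/Km = 3.47/0.133 = 26.1 nM⁻¹·s⁻¹.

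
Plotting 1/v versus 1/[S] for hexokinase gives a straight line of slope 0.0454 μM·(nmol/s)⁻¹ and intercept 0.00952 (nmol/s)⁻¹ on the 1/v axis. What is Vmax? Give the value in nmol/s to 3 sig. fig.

105 nmol/s

The y-intercept of a Lineweaver–Burk plot equals 1/Vmax, so Vmax = 1/0.00952 = 105 nmol/s.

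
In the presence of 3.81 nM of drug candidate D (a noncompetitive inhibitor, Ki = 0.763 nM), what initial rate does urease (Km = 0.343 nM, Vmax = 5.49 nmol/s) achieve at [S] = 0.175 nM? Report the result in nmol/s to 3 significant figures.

With α = 1 + [I]/Ki = 1 + 3.81/0.763 = 5.993, the noncompetitive rate law is v = (Vmax/α)·[S] / (Km + [S]).
v = (5.49/5.993)×0.175 / (0.343 + 0.175) = 0.1603/0.5180 = 0.309 nmol/s.

0.309 nmol/s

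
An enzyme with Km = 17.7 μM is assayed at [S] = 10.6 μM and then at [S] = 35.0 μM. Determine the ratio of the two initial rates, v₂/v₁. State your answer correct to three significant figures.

The fractional saturations are [S]/(Km+[S]) = 10.6/28.30 = 0.3746 and 35.0/52.70 = 0.6641.
v₂/v₁ is just their ratio: 0.6641/0.3746 = 1.77.

1.77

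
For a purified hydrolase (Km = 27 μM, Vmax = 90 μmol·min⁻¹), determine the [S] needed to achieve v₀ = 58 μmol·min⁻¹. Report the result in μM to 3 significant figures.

48.9 μM

The required fractional saturation is v/Vmax = 58/90 = 0.6444.
Then [S]/(Km+[S]) = 0.6444 ⇒ [S] = 27 × 0.6444/(1 − 0.6444) = 48.9 μM.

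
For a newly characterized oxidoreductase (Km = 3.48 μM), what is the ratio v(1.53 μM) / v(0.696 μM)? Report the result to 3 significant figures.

The fractional saturations are [S]/(Km+[S]) = 0.696/4.176 = 0.1667 and 1.53/5.010 = 0.3054.
v₂/v₁ is just their ratio: 0.3054/0.1667 = 1.83.

1.83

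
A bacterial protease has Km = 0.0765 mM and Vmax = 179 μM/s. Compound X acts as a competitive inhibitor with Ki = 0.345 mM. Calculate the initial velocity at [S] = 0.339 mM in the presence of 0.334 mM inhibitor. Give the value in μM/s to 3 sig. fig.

124 μM/s

α = 1 + [I]/Ki = 1 + 0.334/0.345 = 1.968.
For a competitive inhibitor, Vmax is unchanged and the apparent Km becomes α·Km: Km,app = 0.151 mM, Vmax,app = 179 μM/s.
v = Vmax,app·[S]/(Km,app + [S]) = 179 × 0.339/(0.151 + 0.339) = 124 μM/s.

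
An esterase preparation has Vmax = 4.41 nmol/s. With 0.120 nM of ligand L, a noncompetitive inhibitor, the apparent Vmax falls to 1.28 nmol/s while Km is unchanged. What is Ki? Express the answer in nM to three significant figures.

Noncompetitive: Vmax,app = Vmax/α with α = 1 + [I]/Ki.
α = Vmax/Vmax,app = 4.41/1.28 = 3.445.
Since α = 1 + [I]/Ki, [I]/Ki = 3.445 − 1 = 2.445 and Ki = 0.120/2.445 = 0.0491 nM.

0.0491 nM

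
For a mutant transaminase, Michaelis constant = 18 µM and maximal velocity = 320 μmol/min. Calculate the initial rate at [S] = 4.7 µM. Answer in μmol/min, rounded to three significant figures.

66.3 μmol/min

[S]/(Km+[S]) = 4.7/22.70 = 0.2070, the fractional saturation.
v = 0.2070 × Vmax = 0.2070 × 320 = 66.3 μmol/min.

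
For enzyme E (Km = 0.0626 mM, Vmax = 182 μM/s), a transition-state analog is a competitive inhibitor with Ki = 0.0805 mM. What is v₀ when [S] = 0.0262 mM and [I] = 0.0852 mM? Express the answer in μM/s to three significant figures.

With α = 1 + [I]/Ki = 1 + 0.0852/0.0805 = 2.058, the competitive rate law is v = Vmax[S] / (αKm + [S]).
v = 182×0.0262 / (2.058×0.0626 + 0.0262) = 4.768/0.1551 = 30.8 μM/s.

30.8 μM/s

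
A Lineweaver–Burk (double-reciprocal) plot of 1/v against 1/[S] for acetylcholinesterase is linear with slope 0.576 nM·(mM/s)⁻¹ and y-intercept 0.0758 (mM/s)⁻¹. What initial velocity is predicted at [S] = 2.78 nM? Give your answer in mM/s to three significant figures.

The y-intercept is 1/Vmax, so Vmax = 1/0.0758 = 13.2 mM/s.
The slope is Km/Vmax, so Km = 0.576 × 13.2 = 7.60 nM.
Then v = 13.2 × 2.78/(7.60 + 2.78) = 3.53 mM/s.

3.53 mM/s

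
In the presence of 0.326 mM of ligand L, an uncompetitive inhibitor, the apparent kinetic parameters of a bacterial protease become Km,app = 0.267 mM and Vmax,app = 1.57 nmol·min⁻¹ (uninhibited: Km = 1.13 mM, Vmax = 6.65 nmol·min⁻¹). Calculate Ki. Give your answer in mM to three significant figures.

0.101 mM

Uncompetitive: Vmax,app = Vmax/α (and Km,app = Km/α) with α = 1 + [I]/Ki.
α = Vmax/Vmax,app = 6.65/1.57 = 4.236.
Since α = 1 + [I]/Ki, [I]/Ki = 4.236 − 1 = 3.236 and Ki = 0.326/3.236 = 0.101 mM.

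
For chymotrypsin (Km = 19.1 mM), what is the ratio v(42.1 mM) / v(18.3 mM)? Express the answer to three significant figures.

The fractional saturations are [S]/(Km+[S]) = 18.3/37.40 = 0.4893 and 42.1/61.20 = 0.6879.
v₂/v₁ is just their ratio: 0.6879/0.4893 = 1.41.

1.41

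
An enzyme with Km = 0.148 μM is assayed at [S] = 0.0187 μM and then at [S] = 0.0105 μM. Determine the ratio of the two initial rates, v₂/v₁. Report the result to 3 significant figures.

0.591

Since Vmax cancels, v₂/v₁ = [S]₂(Km+[S]₁) / [S]₁(Km+[S]₂).
= 0.0105×(0.148+0.0187) / (0.0187×(0.148+0.0105)) = 0.001750/0.002964 = 0.591.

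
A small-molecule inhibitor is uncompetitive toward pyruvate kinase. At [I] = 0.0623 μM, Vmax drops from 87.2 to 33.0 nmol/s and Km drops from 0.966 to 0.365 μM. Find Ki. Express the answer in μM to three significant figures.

0.0379 μM

Uncompetitive: Vmax,app = Vmax/α (and Km,app = Km/α) with α = 1 + [I]/Ki.
α = Vmax/Vmax,app = 87.2/33.0 = 2.642.
Ki = [I]/(α − 1) = 0.0623/1.642 = 0.0379 μM.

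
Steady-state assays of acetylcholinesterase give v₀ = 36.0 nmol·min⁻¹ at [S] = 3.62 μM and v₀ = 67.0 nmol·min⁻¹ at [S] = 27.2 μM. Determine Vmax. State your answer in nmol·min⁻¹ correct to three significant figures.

77.2 nmol·min⁻¹

From v = Vmax[S]/(Km+[S]), each point gives Vmax = v(Km+[S])/[S].
Equating: 36.0(Km+3.62)/3.62 = 67.0(Km+27.2)/27.2.
9.945·Km + 36.0 = 2.463·Km + 67.0, so (9.945 − 2.463)·Km = 67.0 − 36.0.
Km = 31.00/7.482 = 4.14 μM; then Vmax = 36.0(4.14+3.62)/3.62 = 77.2 nmol·min⁻¹.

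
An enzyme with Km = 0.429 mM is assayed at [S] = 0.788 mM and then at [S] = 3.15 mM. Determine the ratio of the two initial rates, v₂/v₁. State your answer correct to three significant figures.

Since Vmax cancels, v₂/v₁ = [S]₂(Km+[S]₁) / [S]₁(Km+[S]₂).
= 3.15×(0.429+0.788) / (0.788×(0.429+3.15)) = 3.834/2.820 = 1.36.

1.36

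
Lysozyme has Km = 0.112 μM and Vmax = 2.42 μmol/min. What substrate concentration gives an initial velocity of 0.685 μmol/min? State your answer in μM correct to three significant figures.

0.0442 μM

The required fractional saturation is v/Vmax = 0.685/2.42 = 0.2831.
Then [S]/(Km+[S]) = 0.2831 ⇒ [S] = 0.112 × 0.2831/(1 − 0.2831) = 0.0442 μM.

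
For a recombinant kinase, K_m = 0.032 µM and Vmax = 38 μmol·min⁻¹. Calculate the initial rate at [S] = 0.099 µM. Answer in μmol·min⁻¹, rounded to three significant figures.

[S]/(Km+[S]) = 0.099/0.1310 = 0.7557, the fractional saturation.
v = 0.7557 × Vmax = 0.7557 × 38 = 28.7 μmol·min⁻¹.

28.7 μmol·min⁻¹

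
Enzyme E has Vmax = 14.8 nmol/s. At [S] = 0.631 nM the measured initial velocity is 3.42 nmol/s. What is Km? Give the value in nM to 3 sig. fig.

2.10 nM

From v = Vmax[S]/(Km+[S]), Km = [S](Vmax − v)/v.
Km = 0.631 × (14.8 − 3.42) / 3.42 = 7.181/3.42 = 2.10 nM.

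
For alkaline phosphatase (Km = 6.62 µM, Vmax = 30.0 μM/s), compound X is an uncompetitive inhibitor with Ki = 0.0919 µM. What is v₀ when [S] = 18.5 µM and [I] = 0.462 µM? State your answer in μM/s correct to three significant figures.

With α = 1 + [I]/Ki = 1 + 0.462/0.0919 = 6.027, the uncompetitive rate law is v = (Vmax/α)·[S] / (Km/α + [S]).
v = (30.0/6.027)×18.5 / (6.62/6.027 + 18.5) = 92.08/19.60 = 4.70 μM/s.

4.70 μM/s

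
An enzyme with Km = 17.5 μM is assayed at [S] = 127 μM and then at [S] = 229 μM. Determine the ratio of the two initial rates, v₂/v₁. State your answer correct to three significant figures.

Since Vmax cancels, v₂/v₁ = [S]₂(Km+[S]₁) / [S]₁(Km+[S]₂).
= 229×(17.5+127) / (127×(17.5+229)) = 33090/31310 = 1.06.

1.06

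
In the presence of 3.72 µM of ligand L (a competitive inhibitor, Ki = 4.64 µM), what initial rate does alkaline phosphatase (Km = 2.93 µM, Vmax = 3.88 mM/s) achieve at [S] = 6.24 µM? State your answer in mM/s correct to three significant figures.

α = 1 + [I]/Ki = 1 + 3.72/4.64 = 1.802.
For a competitive inhibitor, Vmax is unchanged and the apparent Km becomes α·Km: Km,app = 5.28 µM, Vmax,app = 3.88 mM/s.
v = Vmax,app·[S]/(Km,app + [S]) = 3.88 × 6.24/(5.28 + 6.24) = 2.10 mM/s.

2.10 mM/s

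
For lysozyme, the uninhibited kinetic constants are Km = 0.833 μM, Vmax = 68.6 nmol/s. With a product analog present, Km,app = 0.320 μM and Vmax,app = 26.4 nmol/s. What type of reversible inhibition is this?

uncompetitive

Both Km and Vmax decrease by the same factor (~2.60-fold) — characteristic of uncompetitive inhibition.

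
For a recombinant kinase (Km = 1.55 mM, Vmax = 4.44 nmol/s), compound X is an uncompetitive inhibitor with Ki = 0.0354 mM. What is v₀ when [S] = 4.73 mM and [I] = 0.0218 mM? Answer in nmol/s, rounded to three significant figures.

α = 1 + [I]/Ki = 1 + 0.0218/0.0354 = 1.616.
For an uncompetitive inhibitor, both parameters are divided by α, giving Vmax/α and Km/α: Km,app = 0.959 mM, Vmax,app = 2.75 nmol/s.
v = Vmax,app·[S]/(Km,app + [S]) = 2.75 × 4.73/(0.959 + 4.73) = 2.28 nmol/s.

2.28 nmol/s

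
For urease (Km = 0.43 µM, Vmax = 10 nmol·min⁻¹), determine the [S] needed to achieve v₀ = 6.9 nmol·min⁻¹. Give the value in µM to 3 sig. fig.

0.957 µM

The required fractional saturation is v/Vmax = 6.9/10 = 0.6900.
Then [S]/(Km+[S]) = 0.6900 ⇒ [S] = 0.43 × 0.6900/(1 − 0.6900) = 0.957 µM.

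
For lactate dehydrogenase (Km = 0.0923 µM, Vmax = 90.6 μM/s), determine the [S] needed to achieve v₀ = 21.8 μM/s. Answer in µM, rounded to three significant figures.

Rearranging v = Vmax[S]/(Km+[S]) gives [S] = Km·v/(Vmax − v).
[S] = 0.0923 × 21.8 / (90.6 − 21.8) = 2.012/68.80 = 0.0292 µM.

0.0292 µM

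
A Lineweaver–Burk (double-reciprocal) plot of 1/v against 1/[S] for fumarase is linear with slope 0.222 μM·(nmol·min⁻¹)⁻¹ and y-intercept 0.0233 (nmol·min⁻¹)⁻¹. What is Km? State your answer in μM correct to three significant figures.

9.53 μM

y-intercept = 1/Vmax ⇒ Vmax = 42.9 nmol·min⁻¹; slope = Km/Vmax ⇒ Km = slope × Vmax.
Km = 0.222 × 42.9 = 9.53 μM.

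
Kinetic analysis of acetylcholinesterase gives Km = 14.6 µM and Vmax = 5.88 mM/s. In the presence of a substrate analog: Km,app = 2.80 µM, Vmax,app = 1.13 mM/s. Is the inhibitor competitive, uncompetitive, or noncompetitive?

Both Km and Vmax decrease by the same factor (~5.21-fold) — characteristic of uncompetitive inhibition.

uncompetitive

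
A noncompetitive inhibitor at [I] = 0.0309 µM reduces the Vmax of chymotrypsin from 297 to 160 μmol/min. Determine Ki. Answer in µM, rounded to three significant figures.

0.0361 µM

Noncompetitive: Vmax,app = Vmax/α with α = 1 + [I]/Ki.
α = Vmax/Vmax,app = 297/160 = 1.856.
Since α = 1 + [I]/Ki, [I]/Ki = 1.856 − 1 = 0.8562 and Ki = 0.0309/0.8562 = 0.0361 µM.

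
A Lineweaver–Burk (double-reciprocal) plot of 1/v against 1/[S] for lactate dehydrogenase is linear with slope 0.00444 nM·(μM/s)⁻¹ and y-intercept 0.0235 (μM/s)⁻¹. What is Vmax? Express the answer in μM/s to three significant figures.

42.6 μM/s

The y-intercept of a Lineweaver–Burk plot equals 1/Vmax, so Vmax = 1/0.0235 = 42.6 μM/s.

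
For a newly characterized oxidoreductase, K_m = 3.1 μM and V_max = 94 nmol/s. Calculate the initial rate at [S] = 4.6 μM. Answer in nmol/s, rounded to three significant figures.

[S]/(Km+[S]) = 4.6/7.700 = 0.5974, the fractional saturation.
v = 0.5974 × Vmax = 0.5974 × 94 = 56.2 nmol/s.

56.2 nmol/s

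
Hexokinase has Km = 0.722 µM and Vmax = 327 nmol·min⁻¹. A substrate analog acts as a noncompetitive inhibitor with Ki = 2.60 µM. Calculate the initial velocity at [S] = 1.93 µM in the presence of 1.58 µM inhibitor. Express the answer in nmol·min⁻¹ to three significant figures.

148 nmol·min⁻¹

α = 1 + [I]/Ki = 1 + 1.58/2.60 = 1.608.
For a noncompetitive inhibitor, Vmax is reduced to Vmax/α while Km is unchanged: Km,app = 0.722 µM, Vmax,app = 203 nmol·min⁻¹.
v = Vmax,app·[S]/(Km,app + [S]) = 203 × 1.93/(0.722 + 1.93) = 148 nmol·min⁻¹.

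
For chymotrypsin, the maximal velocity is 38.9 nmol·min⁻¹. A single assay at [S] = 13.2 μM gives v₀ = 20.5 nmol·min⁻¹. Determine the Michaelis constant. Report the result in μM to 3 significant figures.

11.8 μM

From v = Vmax[S]/(Km+[S]), Km = [S](Vmax − v)/v.
Km = 13.2 × (38.9 − 20.5) / 20.5 = 242.9/20.5 = 11.8 μM.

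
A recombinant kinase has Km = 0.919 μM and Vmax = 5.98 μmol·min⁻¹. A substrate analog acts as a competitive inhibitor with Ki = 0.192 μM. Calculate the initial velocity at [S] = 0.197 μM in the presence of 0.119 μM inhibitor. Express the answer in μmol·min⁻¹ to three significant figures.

α = 1 + [I]/Ki = 1 + 0.119/0.192 = 1.620.
For a competitive inhibitor, Vmax is unchanged and the apparent Km becomes α·Km: Km,app = 1.49 μM, Vmax,app = 5.98 μmol·min⁻¹.
v = Vmax,app·[S]/(Km,app + [S]) = 5.98 × 0.197/(1.49 + 0.197) = 0.699 μmol·min⁻¹.

0.699 μmol·min⁻¹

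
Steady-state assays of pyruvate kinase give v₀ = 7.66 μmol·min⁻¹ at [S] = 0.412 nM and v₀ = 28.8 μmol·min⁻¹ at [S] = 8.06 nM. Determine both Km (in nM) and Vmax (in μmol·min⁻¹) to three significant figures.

Km = 1.41 nM; Vmax = 33.8 μmol·min⁻¹

In reciprocal form, 1/v = (Km/Vmax)·(1/[S]) + 1/Vmax. The two points give (1/[S], 1/v) = (2.427, 0.1305) and (0.1241, 0.03472).
Slope = (0.1305 − 0.03472)/(2.427 − 0.1241) = 0.04161; intercept = 0.1305 − 0.04161×2.427 = 0.02956.
Vmax = 1/intercept = 33.8 μmol·min⁻¹; Km = slope × Vmax = 0.04161 × 33.8 = 1.41 nM.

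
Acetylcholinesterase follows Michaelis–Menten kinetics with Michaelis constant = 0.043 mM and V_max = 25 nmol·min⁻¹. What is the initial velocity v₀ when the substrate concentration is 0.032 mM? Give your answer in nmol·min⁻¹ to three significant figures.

10.7 nmol·min⁻¹

[S]/(Km+[S]) = 0.032/0.07500 = 0.4267, the fractional saturation.
v = 0.4267 × Vmax = 0.4267 × 25 = 10.7 nmol·min⁻¹.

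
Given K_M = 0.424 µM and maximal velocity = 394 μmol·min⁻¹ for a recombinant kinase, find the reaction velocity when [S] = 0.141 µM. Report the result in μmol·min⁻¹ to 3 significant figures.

v = Vmax·[S]/(Km + [S]) = 394 × 0.141 / (0.424 + 0.141)
  = 55.55 / 0.5650 = 98.3 μmol·min⁻¹.

98.3 μmol·min⁻¹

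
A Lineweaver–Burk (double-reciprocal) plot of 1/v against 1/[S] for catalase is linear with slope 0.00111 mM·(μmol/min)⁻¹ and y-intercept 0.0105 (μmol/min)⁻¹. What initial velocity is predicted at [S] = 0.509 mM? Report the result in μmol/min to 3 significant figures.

78.9 μmol/min

The y-intercept is 1/Vmax, so Vmax = 1/0.0105 = 95.2 μmol/min.
The slope is Km/Vmax, so Km = 0.00111 × 95.2 = 0.106 mM.
Then v = 95.2 × 0.509/(0.106 + 0.509) = 78.9 μmol/min.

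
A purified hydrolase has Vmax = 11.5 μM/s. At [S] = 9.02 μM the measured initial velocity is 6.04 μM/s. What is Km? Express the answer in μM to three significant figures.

8.15 μM

v/Vmax = 6.04/11.5 = 0.5252 = [S]/(Km+[S]).
So Km + [S] = [S]/0.5252 = 17.17 μM, giving Km = 17.17 − 9.02 = 8.15 μM.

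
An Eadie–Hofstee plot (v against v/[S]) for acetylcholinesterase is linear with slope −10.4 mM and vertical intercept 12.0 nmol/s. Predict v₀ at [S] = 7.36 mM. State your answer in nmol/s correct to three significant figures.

In the Eadie–Hofstee form v = Vmax − Km·(v/[S]), the slope is −Km and the intercept is Vmax, so Km = 10.4 mM and Vmax = 12.0 nmol/s.
v = 12.0 × 7.36/(10.4 + 7.36) = 4.97 nmol/s.

4.97 nmol/s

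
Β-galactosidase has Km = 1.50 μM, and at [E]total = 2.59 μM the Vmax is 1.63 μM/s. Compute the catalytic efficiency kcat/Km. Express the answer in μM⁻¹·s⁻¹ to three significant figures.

kcat = Vmax/[E]total = 1.63/2.59 = 0.629 s⁻¹.
kcat/Km = 0.629/1.50 = 0.420 μM⁻¹·s⁻¹.

0.420 μM⁻¹·s⁻¹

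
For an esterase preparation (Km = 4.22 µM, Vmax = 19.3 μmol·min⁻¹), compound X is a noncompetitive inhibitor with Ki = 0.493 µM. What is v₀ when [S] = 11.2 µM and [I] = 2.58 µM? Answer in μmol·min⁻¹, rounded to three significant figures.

2.25 μmol·min⁻¹

With α = 1 + [I]/Ki = 1 + 2.58/0.493 = 6.233, the noncompetitive rate law is v = (Vmax/α)·[S] / (Km + [S]).
v = (19.3/6.233)×11.2 / (4.22 + 11.2) = 34.68/15.42 = 2.25 μmol·min⁻¹.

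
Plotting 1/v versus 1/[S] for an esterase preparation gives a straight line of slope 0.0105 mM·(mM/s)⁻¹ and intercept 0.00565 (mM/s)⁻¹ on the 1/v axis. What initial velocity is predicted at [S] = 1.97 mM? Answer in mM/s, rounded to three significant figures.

91.1 mM/s

The y-intercept is 1/Vmax, so Vmax = 1/0.00565 = 177 mM/s.
The slope is Km/Vmax, so Km = 0.0105 × 177 = 1.86 mM.
Then v = 177 × 1.97/(1.86 + 1.97) = 91.1 mM/s.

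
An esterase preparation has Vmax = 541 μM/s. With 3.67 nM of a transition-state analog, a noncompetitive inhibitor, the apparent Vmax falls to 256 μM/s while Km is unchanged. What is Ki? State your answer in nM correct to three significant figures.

3.30 nM

Noncompetitive: Vmax,app = Vmax/α with α = 1 + [I]/Ki.
α = Vmax/Vmax,app = 541/256 = 2.113.
Since α = 1 + [I]/Ki, [I]/Ki = 2.113 − 1 = 1.113 and Ki = 3.67/1.113 = 3.30 nM.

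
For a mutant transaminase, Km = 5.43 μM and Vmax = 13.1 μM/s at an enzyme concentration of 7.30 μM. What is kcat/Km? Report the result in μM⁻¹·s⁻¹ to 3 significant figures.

0.330 μM⁻¹·s⁻¹

kcat = Vmax/[E]total = 13.1/7.30 = 1.79 s⁻¹.
kcat/Km = 1.79/5.43 = 0.330 μM⁻¹·s⁻¹.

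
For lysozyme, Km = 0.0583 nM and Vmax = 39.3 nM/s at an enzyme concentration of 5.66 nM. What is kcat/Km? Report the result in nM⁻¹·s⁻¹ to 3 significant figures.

119 nM⁻¹·s⁻¹

kcat = Vmax/[E]total = 39.3/5.66 = 6.94 s⁻¹.
kcat/Km = 6.94/0.0583 = 119 nM⁻¹·s⁻¹.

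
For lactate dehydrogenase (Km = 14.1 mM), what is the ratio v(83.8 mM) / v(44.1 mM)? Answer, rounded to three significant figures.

The fractional saturations are [S]/(Km+[S]) = 44.1/58.20 = 0.7577 and 83.8/97.90 = 0.8560.
v₂/v₁ is just their ratio: 0.8560/0.7577 = 1.13.

1.13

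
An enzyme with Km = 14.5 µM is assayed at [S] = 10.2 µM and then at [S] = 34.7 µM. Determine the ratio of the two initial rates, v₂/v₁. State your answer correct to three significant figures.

1.71

The fractional saturations are [S]/(Km+[S]) = 10.2/24.70 = 0.4130 and 34.7/49.20 = 0.7053.
v₂/v₁ is just their ratio: 0.7053/0.4130 = 1.71.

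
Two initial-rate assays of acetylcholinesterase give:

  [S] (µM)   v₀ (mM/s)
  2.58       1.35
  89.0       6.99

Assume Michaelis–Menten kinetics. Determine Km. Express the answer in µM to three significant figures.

12.7 µM

From v = Vmax[S]/(Km+[S]), each point gives Vmax = v(Km+[S])/[S].
Equating: 1.35(Km+2.58)/2.58 = 6.99(Km+89.0)/89.0.
0.5233·Km + 1.35 = 0.07854·Km + 6.99, so (0.5233 − 0.07854)·Km = 6.99 − 1.35.
Km = 5.640/0.4447 = 12.7 µM; then Vmax = 1.35(12.7+2.58)/2.58 = 7.99 mM/s.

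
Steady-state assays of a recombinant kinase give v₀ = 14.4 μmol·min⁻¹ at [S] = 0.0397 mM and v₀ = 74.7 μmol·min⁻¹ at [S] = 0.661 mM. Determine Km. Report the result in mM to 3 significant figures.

From v = Vmax[S]/(Km+[S]), each point gives Vmax = v(Km+[S])/[S].
Equating: 14.4(Km+0.0397)/0.0397 = 74.7(Km+0.661)/0.661.
362.7·Km + 14.4 = 113.0·Km + 74.7, so (362.7 − 113.0)·Km = 74.7 − 14.4.
Km = 60.30/249.7 = 0.241 mM; then Vmax = 14.4(0.241+0.0397)/0.0397 = 102 μmol·min⁻¹.

0.241 mM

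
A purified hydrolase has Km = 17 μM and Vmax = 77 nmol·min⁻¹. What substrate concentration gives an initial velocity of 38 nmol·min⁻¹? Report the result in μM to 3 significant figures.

Rearranging v = Vmax[S]/(Km+[S]) gives [S] = Km·v/(Vmax − v).
[S] = 17 × 38 / (77 − 38) = 646.0/39.00 = 16.6 μM.

16.6 μM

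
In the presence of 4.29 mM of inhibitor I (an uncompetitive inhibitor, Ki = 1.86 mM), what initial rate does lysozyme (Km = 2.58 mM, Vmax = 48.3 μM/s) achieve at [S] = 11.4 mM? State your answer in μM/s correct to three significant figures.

α = 1 + [I]/Ki = 1 + 4.29/1.86 = 3.306.
For an uncompetitive inhibitor, both parameters are divided by α, giving Vmax/α and Km/α: Km,app = 0.780 mM, Vmax,app = 14.6 μM/s.
v = Vmax,app·[S]/(Km,app + [S]) = 14.6 × 11.4/(0.780 + 11.4) = 13.7 μM/s.

13.7 μM/s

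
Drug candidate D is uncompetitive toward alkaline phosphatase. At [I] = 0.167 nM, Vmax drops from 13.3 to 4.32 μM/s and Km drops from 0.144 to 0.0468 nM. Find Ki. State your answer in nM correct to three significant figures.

Uncompetitive: Vmax,app = Vmax/α (and Km,app = Km/α) with α = 1 + [I]/Ki.
α = Vmax/Vmax,app = 13.3/4.32 = 3.079.
Since α = 1 + [I]/Ki, [I]/Ki = 3.079 − 1 = 2.079 and Ki = 0.167/2.079 = 0.0803 nM.

0.0803 nM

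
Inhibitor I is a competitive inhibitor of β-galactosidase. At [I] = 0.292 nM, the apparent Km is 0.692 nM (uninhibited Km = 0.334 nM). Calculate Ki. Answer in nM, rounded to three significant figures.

0.272 nM

Competitive: Km,app = α·Km with α = 1 + [I]/Ki.
α = Km,app/Km = 0.692/0.334 = 2.072.
Since α = 1 + [I]/Ki, [I]/Ki = 2.072 − 1 = 1.072 and Ki = 0.292/1.072 = 0.272 nM.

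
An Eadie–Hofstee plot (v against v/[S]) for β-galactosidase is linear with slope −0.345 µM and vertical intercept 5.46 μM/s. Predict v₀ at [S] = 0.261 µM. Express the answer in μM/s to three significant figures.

2.35 μM/s

In the Eadie–Hofstee form v = Vmax − Km·(v/[S]), the slope is −Km and the intercept is Vmax, so Km = 0.345 µM and Vmax = 5.46 μM/s.
v = 5.46 × 0.261/(0.345 + 0.261) = 2.35 μM/s.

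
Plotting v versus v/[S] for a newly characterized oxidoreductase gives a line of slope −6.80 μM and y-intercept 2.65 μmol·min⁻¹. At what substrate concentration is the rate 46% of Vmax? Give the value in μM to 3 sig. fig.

The Eadie–Hofstee slope gives Km = 6.80 μM (slope = −Km).
v/Vmax = [S]/(Km+[S]) = 0.46 ⇒ [S] = Km·0.46/(1−0.46) = 6.80 × 0.8519 = 5.79 μM.

5.79 μM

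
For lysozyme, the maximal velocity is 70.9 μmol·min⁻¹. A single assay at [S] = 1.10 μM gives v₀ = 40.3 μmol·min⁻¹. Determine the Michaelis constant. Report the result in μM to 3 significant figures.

0.835 μM

From v = Vmax[S]/(Km+[S]), Km = [S](Vmax − v)/v.
Km = 1.10 × (70.9 − 40.3) / 40.3 = 33.66/40.3 = 0.835 μM.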